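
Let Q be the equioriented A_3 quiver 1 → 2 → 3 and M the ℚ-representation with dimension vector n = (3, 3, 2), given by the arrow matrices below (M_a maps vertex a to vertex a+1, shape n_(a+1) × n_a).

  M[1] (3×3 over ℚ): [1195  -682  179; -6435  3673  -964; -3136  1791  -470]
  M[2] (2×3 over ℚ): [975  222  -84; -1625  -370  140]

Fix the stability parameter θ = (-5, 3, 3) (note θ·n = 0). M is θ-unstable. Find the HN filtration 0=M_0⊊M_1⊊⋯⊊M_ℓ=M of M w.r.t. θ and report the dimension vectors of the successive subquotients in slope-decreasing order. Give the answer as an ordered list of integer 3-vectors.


Via rank(M_{q-1}∘⋯∘M_p): M ≅ I[1,2]^2, I[1,3], I[3,3].
μ_θ-semistable layers: μ^(1)=3; μ^(2)=-5

((0, 3, 2); (3, 0, 0))


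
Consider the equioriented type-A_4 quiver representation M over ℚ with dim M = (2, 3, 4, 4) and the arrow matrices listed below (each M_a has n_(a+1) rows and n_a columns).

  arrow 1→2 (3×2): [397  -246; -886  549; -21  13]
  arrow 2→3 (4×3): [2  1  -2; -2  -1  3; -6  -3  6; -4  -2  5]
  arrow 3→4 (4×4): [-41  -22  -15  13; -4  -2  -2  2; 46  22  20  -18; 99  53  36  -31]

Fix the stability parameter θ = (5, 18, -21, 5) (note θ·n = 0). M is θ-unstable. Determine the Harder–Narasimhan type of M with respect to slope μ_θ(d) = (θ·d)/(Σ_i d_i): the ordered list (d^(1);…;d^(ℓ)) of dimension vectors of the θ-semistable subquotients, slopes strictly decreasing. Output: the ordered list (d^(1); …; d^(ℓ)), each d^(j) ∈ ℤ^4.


Barcode: M ≅ I[1,3], I[1,4], I[2,2], I[3,4]^2, I[4,4]. HN layers by μ_θ (4 steps, strictly decreasing):
  μ^(1)=18; μ^(2)=5; μ^(3)=2/3; μ^(4)=-21

((0, 1, 0, 0); (0, 0, 0, 4); (2, 2, 2, 0); (0, 0, 2, 0))


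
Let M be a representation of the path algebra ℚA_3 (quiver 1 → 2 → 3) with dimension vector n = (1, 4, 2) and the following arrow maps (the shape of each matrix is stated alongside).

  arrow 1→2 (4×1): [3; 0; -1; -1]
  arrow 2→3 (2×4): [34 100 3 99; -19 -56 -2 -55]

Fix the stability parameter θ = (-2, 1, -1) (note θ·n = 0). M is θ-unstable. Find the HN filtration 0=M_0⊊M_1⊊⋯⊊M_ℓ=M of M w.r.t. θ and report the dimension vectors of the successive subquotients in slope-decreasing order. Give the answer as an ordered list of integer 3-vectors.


Via rank(M_{q-1}∘⋯∘M_p): M ≅ I[1,2], I[2,2], I[2,3]^2.
μ_θ-semistable layers: μ^(1)=1; μ^(2)=0; μ^(3)=-2

((0, 2, 0); (0, 2, 2); (1, 0, 0))


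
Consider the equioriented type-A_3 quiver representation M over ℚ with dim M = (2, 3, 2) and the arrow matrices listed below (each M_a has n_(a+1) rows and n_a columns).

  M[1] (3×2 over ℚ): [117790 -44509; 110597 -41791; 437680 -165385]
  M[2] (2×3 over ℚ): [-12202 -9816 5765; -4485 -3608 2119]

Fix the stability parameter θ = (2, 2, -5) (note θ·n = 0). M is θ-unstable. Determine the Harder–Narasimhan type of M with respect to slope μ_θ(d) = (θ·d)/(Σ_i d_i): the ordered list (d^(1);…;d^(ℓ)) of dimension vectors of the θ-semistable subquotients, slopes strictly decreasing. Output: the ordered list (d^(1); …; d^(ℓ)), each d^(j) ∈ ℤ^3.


Barcode: M ≅ I[1,3]^2, I[2,2]. HN layers by μ_θ (2 steps, strictly decreasing):
  μ^(1)=2; μ^(2)=-1/3

((0, 1, 0); (2, 2, 2))


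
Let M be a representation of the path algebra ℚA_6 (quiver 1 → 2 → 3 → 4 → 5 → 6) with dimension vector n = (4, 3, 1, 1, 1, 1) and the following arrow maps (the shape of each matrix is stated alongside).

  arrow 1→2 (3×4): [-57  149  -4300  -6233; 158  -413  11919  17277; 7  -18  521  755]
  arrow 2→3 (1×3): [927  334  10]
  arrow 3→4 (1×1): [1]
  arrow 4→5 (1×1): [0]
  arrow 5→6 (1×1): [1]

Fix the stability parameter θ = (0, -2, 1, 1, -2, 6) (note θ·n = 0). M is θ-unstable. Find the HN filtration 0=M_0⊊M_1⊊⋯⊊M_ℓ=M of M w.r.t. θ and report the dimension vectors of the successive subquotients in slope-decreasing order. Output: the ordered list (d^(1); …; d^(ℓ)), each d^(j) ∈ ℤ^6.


Via rank(M_{q-1}∘⋯∘M_p): M ≅ I[1,1], I[1,2]^2, I[1,4], I[5,6].
μ_θ-semistable layers: μ^(1)=6; μ^(2)=1; μ^(3)=0; μ^(4)=-1; μ^(5)=-2

((0, 0, 0, 0, 0, 1); (0, 0, 1, 1, 0, 0); (1, 0, 0, 0, 0, 0); (3, 3, 0, 0, 0, 0); (0, 0, 0, 0, 1, 0))


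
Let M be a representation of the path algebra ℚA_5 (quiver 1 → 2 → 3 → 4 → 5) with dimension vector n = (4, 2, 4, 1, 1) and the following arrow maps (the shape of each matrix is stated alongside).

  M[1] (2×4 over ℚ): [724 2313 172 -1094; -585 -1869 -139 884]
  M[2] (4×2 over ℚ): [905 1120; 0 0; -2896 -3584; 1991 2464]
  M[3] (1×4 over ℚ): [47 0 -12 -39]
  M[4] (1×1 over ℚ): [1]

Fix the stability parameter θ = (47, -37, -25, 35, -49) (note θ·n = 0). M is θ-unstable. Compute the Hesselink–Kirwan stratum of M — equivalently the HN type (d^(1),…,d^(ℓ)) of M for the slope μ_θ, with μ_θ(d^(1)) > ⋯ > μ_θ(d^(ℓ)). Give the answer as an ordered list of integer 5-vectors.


Barcode: M ≅ I[1,1]^2, I[1,2], I[1,5], I[3,3]^3. HN layers by μ_θ (4 steps, strictly decreasing):
  μ^(1)=47; μ^(2)=5; μ^(3)=-29/5; μ^(4)=-25

((2, 0, 0, 0, 0); (1, 1, 0, 0, 0); (1, 1, 1, 1, 1); (0, 0, 3, 0, 0))


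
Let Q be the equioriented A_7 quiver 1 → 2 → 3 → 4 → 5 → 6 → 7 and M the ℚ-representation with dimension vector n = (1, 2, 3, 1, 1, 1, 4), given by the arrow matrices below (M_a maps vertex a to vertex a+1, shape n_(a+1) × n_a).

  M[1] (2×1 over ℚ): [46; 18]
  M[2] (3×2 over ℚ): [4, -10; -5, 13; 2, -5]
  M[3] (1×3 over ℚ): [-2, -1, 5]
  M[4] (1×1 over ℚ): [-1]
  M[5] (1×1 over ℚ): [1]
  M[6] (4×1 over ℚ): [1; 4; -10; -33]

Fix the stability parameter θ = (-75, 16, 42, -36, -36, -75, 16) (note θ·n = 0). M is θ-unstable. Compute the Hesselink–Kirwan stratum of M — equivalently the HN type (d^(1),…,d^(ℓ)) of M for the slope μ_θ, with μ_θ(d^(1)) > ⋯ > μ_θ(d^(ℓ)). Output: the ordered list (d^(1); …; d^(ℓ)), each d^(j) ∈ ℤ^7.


Barcode: M ≅ I[1,7], I[2,3], I[3,3], I[7,7]^3. HN layers by μ_θ (4 steps, strictly decreasing):
  μ^(1)=42; μ^(2)=16; μ^(3)=-89/5; μ^(4)=-75

((0, 0, 2, 0, 0, 0, 0); (0, 1, 0, 0, 0, 0, 4); (0, 1, 1, 1, 1, 1, 0); (1, 0, 0, 0, 0, 0, 0))


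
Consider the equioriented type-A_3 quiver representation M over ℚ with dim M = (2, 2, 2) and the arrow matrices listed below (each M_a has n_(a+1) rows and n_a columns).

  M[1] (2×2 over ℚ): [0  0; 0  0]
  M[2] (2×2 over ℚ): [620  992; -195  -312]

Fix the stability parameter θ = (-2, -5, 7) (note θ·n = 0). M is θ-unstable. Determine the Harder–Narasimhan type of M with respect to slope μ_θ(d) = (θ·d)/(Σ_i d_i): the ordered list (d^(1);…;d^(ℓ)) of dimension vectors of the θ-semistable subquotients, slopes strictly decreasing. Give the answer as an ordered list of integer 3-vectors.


Interval decomposition of M: I[1,1]^2, I[2,2], I[2,3], I[3,3].
HN type (ℓ=3): μ^(1)=7; μ^(2)=-2; μ^(3)=-5

((0, 0, 2); (2, 0, 0); (0, 2, 0))


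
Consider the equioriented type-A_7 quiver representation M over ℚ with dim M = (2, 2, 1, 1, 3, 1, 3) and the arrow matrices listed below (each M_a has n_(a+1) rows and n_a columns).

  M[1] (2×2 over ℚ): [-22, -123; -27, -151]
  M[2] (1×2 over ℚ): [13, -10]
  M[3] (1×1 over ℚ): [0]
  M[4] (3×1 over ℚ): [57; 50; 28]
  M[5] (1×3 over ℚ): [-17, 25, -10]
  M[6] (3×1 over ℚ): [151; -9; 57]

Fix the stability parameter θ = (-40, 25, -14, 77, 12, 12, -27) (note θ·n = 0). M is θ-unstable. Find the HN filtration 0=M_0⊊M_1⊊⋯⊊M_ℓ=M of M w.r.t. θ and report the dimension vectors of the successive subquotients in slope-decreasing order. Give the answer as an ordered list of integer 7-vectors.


Interval decomposition of M: I[1,2], I[1,3], I[4,7], I[5,5]^2, I[7,7]^2.
HN type (ℓ=6): μ^(1)=25; μ^(2)=37/2; μ^(3)=12; μ^(4)=11/2; μ^(5)=-27; μ^(6)=-40

((0, 1, 0, 0, 0, 0, 0); (0, 0, 0, 1, 1, 1, 1); (0, 0, 0, 0, 2, 0, 0); (0, 1, 1, 0, 0, 0, 0); (0, 0, 0, 0, 0, 0, 2); (2, 0, 0, 0, 0, 0, 0))


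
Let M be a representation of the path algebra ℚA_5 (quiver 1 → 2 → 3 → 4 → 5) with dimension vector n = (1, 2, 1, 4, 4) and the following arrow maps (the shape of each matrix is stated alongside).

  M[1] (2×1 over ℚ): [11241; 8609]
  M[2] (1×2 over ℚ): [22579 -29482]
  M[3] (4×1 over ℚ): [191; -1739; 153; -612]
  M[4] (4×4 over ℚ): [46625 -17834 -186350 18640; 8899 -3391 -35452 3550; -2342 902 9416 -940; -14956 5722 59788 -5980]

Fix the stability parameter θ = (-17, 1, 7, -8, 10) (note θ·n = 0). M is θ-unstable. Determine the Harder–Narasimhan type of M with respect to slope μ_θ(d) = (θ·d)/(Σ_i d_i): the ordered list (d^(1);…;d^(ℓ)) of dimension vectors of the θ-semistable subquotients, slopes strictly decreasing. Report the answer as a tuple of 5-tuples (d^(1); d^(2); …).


Barcode: M ≅ I[1,5], I[2,2], I[4,4]^2, I[4,5], I[5,5]^2. HN layers by μ_θ (5 steps, strictly decreasing):
  μ^(1)=10; μ^(2)=1; μ^(3)=0; μ^(4)=-8; μ^(5)=-17

((0, 0, 0, 0, 4); (0, 1, 0, 0, 0); (0, 1, 1, 1, 0); (0, 0, 0, 3, 0); (1, 0, 0, 0, 0))


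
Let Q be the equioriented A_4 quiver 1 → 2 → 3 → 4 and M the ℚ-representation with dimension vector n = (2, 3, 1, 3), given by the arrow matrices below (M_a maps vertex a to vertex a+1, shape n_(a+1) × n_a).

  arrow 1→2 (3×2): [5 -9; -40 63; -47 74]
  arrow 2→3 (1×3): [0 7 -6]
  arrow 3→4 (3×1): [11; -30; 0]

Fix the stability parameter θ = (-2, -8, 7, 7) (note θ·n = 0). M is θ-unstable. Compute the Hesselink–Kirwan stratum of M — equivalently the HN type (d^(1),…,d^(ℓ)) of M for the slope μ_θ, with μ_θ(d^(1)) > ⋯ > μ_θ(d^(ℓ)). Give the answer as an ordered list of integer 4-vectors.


Via rank(M_{q-1}∘⋯∘M_p): M ≅ I[1,2], I[1,4], I[2,2], I[4,4]^2.
μ_θ-semistable layers: μ^(1)=7; μ^(2)=-5; μ^(3)=-8

((0, 0, 1, 3); (2, 2, 0, 0); (0, 1, 0, 0))


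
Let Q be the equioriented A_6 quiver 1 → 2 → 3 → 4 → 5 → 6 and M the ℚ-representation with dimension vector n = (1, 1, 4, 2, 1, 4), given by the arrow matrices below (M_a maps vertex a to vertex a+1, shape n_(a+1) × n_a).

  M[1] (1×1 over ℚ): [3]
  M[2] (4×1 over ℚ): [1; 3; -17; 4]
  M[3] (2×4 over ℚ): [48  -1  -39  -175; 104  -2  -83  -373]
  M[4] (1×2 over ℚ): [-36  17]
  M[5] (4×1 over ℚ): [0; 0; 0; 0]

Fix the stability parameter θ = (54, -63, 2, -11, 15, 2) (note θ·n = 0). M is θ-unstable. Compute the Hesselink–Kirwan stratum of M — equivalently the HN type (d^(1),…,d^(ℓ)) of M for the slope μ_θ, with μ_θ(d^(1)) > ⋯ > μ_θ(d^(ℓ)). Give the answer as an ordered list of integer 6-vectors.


Via rank(M_{q-1}∘⋯∘M_p): M ≅ I[1,5], I[3,3]^2, I[3,4], I[6,6]^4.
μ_θ-semistable layers: μ^(1)=15; μ^(2)=2; μ^(3)=-9/2

((0, 0, 0, 0, 1, 0); (0, 0, 2, 0, 0, 4); (1, 1, 2, 2, 0, 0))


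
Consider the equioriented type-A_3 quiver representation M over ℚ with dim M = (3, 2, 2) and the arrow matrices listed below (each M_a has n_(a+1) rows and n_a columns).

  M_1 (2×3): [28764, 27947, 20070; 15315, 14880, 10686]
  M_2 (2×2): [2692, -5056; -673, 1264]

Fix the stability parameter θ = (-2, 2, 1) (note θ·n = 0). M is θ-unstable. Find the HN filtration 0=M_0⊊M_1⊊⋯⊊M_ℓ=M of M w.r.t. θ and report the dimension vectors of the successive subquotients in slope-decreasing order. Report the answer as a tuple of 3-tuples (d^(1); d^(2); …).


Barcode: M ≅ I[1,1], I[1,2], I[1,3], I[3,3]. HN layers by μ_θ (4 steps, strictly decreasing):
  μ^(1)=2; μ^(2)=3/2; μ^(3)=1; μ^(4)=-2

((0, 1, 0); (0, 1, 1); (0, 0, 1); (3, 0, 0))


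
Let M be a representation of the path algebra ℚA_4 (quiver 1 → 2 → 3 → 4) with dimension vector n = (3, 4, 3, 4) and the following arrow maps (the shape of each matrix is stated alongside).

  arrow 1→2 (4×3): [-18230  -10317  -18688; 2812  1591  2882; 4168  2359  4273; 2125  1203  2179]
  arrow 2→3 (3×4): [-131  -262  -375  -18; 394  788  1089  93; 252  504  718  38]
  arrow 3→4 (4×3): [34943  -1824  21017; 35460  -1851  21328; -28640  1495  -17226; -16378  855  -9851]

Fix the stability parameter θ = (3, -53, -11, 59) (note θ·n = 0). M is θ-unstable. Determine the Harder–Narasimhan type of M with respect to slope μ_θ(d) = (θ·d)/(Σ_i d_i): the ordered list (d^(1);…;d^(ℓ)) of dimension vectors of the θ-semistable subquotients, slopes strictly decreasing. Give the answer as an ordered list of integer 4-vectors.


Via rank(M_{q-1}∘⋯∘M_p): M ≅ I[1,2], I[1,4]^2, I[2,2], I[3,4], I[4,4].
μ_θ-semistable layers: μ^(1)=59; μ^(2)=-11; μ^(3)=-25; μ^(4)=-53

((0, 0, 0, 4); (0, 0, 3, 0); (3, 3, 0, 0); (0, 1, 0, 0))


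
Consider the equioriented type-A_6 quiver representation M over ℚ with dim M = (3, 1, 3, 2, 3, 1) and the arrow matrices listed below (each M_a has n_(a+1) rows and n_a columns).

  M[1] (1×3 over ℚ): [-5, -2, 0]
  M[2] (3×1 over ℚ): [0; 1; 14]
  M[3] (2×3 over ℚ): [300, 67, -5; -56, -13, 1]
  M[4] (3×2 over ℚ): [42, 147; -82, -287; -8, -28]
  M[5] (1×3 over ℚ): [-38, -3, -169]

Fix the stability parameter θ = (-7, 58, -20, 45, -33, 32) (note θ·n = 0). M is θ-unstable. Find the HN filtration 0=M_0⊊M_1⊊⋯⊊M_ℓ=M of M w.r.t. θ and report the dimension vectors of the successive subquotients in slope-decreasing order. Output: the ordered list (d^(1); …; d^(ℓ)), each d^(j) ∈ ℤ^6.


Via rank(M_{q-1}∘⋯∘M_p): M ≅ I[1,1]^2, I[1,6], I[3,3], I[3,4], I[5,5]^2.
μ_θ-semistable layers: μ^(1)=45; μ^(2)=32; μ^(3)=25/2; μ^(4)=-7; μ^(5)=-20; μ^(6)=-33

((0, 0, 0, 1, 0, 0); (0, 0, 0, 0, 0, 1); (0, 1, 1, 1, 1, 0); (3, 0, 0, 0, 0, 0); (0, 0, 2, 0, 0, 0); (0, 0, 0, 0, 2, 0))


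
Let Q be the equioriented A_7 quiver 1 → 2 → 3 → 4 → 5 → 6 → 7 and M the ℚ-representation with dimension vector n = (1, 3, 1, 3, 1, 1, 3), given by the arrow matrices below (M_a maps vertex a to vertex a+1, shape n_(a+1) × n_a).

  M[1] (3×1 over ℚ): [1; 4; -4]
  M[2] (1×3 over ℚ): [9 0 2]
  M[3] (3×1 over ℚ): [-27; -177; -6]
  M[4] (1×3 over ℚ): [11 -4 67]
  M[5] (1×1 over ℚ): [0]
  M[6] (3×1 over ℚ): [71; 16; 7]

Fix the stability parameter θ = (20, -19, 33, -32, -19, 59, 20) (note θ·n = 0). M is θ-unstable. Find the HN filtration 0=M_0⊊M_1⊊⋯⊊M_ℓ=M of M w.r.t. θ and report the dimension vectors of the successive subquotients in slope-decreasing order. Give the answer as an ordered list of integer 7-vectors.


Via rank(M_{q-1}∘⋯∘M_p): M ≅ I[1,5], I[2,2]^2, I[4,4]^2, I[6,7], I[7,7]^2.
μ_θ-semistable layers: μ^(1)=79/2; μ^(2)=20; μ^(3)=-17/5; μ^(4)=-19; μ^(5)=-32

((0, 0, 0, 0, 0, 1, 1); (0, 0, 0, 0, 0, 0, 2); (1, 1, 1, 1, 1, 0, 0); (0, 2, 0, 0, 0, 0, 0); (0, 0, 0, 2, 0, 0, 0))


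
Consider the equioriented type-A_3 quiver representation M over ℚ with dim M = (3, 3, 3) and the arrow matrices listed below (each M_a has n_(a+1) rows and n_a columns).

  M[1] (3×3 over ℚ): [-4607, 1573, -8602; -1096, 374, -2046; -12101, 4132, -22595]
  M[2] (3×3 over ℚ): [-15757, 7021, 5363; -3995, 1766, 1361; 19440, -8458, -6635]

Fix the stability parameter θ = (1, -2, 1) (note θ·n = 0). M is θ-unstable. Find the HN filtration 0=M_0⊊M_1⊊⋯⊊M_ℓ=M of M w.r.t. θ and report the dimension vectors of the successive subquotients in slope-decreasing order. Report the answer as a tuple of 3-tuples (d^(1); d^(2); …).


Via rank(M_{q-1}∘⋯∘M_p): M ≅ I[1,1], I[1,3]^2, I[2,3].
μ_θ-semistable layers: μ^(1)=1; μ^(2)=-1/2; μ^(3)=-2

((1, 0, 3); (2, 2, 0); (0, 1, 0))


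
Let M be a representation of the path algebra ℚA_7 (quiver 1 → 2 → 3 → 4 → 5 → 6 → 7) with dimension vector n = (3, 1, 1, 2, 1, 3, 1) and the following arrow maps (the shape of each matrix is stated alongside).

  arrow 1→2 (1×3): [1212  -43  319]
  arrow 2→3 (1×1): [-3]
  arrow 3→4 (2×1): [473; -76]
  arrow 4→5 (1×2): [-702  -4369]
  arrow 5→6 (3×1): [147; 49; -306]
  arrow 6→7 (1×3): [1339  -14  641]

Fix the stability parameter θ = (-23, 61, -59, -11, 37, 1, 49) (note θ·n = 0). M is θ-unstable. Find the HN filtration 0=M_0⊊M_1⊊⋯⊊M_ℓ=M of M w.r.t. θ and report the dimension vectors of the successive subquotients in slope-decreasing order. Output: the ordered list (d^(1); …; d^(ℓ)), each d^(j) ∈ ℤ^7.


Via rank(M_{q-1}∘⋯∘M_p): M ≅ I[1,1]^2, I[1,7], I[4,4], I[6,6]^2.
μ_θ-semistable layers: μ^(1)=49; μ^(2)=19; μ^(3)=1; μ^(4)=-3; μ^(5)=-11; μ^(6)=-23

((0, 0, 0, 0, 0, 0, 1); (0, 0, 0, 0, 1, 1, 0); (0, 0, 0, 0, 0, 2, 0); (0, 1, 1, 1, 0, 0, 0); (0, 0, 0, 1, 0, 0, 0); (3, 0, 0, 0, 0, 0, 0))


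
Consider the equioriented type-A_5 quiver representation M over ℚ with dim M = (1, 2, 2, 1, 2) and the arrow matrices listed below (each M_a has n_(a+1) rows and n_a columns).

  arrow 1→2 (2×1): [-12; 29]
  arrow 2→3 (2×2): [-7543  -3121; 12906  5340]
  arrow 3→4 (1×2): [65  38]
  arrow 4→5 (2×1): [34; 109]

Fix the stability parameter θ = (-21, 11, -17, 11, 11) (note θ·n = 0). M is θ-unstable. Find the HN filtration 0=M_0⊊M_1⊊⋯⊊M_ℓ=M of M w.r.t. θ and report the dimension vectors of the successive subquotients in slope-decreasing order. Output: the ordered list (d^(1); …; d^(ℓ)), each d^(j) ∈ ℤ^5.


Barcode: M ≅ I[1,5], I[2,3], I[5,5]. HN layers by μ_θ (3 steps, strictly decreasing):
  μ^(1)=11; μ^(2)=-3; μ^(3)=-21

((0, 0, 0, 1, 2); (0, 2, 2, 0, 0); (1, 0, 0, 0, 0))


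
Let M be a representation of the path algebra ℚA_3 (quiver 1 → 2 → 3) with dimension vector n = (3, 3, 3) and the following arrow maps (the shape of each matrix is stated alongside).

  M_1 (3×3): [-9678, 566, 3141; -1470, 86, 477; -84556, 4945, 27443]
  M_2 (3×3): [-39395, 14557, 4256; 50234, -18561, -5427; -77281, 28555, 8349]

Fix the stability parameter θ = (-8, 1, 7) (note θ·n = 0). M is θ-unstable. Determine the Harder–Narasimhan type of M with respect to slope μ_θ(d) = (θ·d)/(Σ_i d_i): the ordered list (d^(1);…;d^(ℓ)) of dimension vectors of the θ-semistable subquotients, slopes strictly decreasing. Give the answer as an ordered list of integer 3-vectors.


Via rank(M_{q-1}∘⋯∘M_p): M ≅ I[1,1], I[1,3]^2, I[2,3].
μ_θ-semistable layers: μ^(1)=7; μ^(2)=1; μ^(3)=-8

((0, 0, 3); (0, 3, 0); (3, 0, 0))


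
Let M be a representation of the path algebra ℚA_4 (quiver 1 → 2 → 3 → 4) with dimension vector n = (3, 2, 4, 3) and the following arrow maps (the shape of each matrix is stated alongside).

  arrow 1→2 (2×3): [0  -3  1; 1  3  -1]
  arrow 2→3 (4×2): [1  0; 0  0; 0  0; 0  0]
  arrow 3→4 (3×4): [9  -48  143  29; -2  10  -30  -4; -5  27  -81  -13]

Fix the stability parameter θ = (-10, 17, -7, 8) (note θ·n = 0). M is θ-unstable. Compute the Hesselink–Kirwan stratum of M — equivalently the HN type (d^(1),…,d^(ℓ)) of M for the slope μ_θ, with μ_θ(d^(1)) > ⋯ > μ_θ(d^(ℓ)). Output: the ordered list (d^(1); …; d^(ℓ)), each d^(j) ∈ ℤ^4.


Interval decomposition of M: I[1,1], I[1,2], I[1,4], I[3,3], I[3,4]^2.
HN type (ℓ=5): μ^(1)=17; μ^(2)=8; μ^(3)=5; μ^(4)=-7; μ^(5)=-10

((0, 1, 0, 0); (0, 0, 0, 3); (0, 1, 1, 0); (0, 0, 3, 0); (3, 0, 0, 0))


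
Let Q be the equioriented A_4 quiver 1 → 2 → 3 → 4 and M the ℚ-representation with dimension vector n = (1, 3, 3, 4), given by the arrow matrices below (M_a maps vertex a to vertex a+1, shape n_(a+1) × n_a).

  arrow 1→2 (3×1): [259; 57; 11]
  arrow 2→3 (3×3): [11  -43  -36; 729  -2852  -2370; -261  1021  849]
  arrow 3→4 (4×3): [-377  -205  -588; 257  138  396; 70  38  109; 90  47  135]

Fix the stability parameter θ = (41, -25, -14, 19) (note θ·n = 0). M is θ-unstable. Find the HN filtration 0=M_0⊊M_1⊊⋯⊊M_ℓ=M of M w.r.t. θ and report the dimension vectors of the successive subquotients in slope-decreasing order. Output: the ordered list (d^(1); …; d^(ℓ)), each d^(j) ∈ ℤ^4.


Via rank(M_{q-1}∘⋯∘M_p): M ≅ I[1,4], I[2,4]^2, I[4,4].
μ_θ-semistable layers: μ^(1)=19; μ^(2)=2/3; μ^(3)=-14; μ^(4)=-25

((0, 0, 0, 4); (1, 1, 1, 0); (0, 0, 2, 0); (0, 2, 0, 0))


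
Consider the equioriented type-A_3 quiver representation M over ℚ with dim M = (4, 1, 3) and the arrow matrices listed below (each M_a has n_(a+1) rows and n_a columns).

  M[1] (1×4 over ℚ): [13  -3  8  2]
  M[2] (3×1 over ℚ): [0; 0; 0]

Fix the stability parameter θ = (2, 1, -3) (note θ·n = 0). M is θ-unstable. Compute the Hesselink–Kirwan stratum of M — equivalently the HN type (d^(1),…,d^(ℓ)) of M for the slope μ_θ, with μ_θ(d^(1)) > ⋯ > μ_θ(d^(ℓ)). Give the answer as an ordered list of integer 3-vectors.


Via rank(M_{q-1}∘⋯∘M_p): M ≅ I[1,1]^3, I[1,2], I[3,3]^3.
μ_θ-semistable layers: μ^(1)=2; μ^(2)=3/2; μ^(3)=-3

((3, 0, 0); (1, 1, 0); (0, 0, 3))


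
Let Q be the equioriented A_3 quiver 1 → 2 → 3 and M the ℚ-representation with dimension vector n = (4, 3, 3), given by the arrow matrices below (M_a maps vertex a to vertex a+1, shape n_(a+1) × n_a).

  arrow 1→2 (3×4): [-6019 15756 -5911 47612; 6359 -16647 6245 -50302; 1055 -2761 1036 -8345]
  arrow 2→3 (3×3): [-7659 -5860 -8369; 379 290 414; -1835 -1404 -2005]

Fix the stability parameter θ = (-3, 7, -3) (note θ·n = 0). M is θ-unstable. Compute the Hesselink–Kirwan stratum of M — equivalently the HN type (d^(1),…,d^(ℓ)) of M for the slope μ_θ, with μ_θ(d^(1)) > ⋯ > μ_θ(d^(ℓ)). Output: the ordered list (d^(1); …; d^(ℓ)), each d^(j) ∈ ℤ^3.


Interval decomposition of M: I[1,1], I[1,2], I[1,3]^2, I[3,3].
HN type (ℓ=3): μ^(1)=7; μ^(2)=2; μ^(3)=-3

((0, 1, 0); (0, 2, 2); (4, 0, 1))


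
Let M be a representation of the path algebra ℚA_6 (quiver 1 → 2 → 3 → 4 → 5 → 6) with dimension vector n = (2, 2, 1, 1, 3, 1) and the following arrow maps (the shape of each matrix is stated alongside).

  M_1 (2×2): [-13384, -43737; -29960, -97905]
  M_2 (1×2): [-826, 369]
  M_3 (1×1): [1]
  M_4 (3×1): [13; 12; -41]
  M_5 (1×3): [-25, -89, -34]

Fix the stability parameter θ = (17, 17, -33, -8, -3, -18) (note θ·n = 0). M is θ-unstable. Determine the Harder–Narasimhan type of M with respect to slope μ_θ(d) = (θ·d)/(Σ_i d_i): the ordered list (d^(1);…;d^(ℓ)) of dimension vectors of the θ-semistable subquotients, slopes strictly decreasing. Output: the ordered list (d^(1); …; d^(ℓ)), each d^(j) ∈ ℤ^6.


Via rank(M_{q-1}∘⋯∘M_p): M ≅ I[1,1], I[1,6], I[2,2], I[5,5]^2.
μ_θ-semistable layers: μ^(1)=17; μ^(2)=-3; μ^(3)=-14/3

((1, 1, 0, 0, 0, 0); (0, 0, 0, 0, 2, 0); (1, 1, 1, 1, 1, 1))


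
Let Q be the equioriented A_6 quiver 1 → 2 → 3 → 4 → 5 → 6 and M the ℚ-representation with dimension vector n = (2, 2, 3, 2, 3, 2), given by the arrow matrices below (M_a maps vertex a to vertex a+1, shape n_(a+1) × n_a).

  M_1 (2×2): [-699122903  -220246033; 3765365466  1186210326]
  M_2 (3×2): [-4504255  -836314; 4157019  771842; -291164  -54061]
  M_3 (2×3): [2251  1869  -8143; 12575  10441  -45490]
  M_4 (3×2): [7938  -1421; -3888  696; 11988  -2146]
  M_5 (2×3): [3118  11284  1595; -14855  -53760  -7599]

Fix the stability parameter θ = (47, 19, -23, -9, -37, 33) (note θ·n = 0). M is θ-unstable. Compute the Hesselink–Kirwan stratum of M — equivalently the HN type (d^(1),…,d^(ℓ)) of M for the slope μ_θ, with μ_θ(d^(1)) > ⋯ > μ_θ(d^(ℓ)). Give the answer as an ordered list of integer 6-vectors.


Via rank(M_{q-1}∘⋯∘M_p): M ≅ I[1,1], I[1,6], I[2,4], I[3,3], I[5,5], I[5,6].
μ_θ-semistable layers: μ^(1)=47; μ^(2)=33; μ^(3)=-3/5; μ^(4)=-13/3; μ^(5)=-23; μ^(6)=-37

((1, 0, 0, 0, 0, 0); (0, 0, 0, 0, 0, 2); (1, 1, 1, 1, 1, 0); (0, 1, 1, 1, 0, 0); (0, 0, 1, 0, 0, 0); (0, 0, 0, 0, 2, 0))


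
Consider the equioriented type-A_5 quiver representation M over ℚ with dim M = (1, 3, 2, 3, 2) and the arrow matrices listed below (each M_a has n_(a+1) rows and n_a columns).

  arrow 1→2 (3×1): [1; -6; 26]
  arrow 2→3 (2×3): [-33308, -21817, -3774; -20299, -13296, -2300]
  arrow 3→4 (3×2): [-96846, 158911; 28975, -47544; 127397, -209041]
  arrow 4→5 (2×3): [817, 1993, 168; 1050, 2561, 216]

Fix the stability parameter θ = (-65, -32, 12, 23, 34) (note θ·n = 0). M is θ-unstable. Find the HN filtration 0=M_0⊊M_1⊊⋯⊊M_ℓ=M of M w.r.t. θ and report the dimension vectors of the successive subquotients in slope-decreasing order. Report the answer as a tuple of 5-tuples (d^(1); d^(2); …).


Via rank(M_{q-1}∘⋯∘M_p): M ≅ I[1,5], I[2,2], I[2,5], I[4,4].
μ_θ-semistable layers: μ^(1)=34; μ^(2)=23; μ^(3)=12; μ^(4)=-32; μ^(5)=-65

((0, 0, 0, 0, 2); (0, 0, 0, 3, 0); (0, 0, 2, 0, 0); (0, 3, 0, 0, 0); (1, 0, 0, 0, 0))


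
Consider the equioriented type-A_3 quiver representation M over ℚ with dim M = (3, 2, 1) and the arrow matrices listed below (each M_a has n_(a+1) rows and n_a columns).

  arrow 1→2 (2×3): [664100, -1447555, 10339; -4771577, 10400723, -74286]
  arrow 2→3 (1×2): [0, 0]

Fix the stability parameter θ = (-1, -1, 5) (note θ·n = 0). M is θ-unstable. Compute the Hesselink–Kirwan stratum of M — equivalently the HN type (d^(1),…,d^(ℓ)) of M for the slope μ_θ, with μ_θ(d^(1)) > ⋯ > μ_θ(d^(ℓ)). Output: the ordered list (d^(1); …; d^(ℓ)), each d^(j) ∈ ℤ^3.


Barcode: M ≅ I[1,1], I[1,2]^2, I[3,3]. HN layers by μ_θ (2 steps, strictly decreasing):
  μ^(1)=5; μ^(2)=-1

((0, 0, 1); (3, 2, 0))


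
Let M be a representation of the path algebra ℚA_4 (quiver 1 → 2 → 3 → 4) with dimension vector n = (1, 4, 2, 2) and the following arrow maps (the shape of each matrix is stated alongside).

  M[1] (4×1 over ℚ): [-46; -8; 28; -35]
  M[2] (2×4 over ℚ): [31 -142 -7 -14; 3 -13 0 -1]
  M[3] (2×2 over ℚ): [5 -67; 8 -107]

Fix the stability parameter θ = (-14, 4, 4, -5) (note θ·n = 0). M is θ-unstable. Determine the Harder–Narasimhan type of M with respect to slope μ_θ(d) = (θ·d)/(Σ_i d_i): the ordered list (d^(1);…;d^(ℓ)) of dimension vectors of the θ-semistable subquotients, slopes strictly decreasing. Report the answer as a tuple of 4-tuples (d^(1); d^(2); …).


Interval decomposition of M: I[1,4], I[2,2]^2, I[2,4].
HN type (ℓ=3): μ^(1)=4; μ^(2)=1; μ^(3)=-14

((0, 2, 0, 0); (0, 2, 2, 2); (1, 0, 0, 0))


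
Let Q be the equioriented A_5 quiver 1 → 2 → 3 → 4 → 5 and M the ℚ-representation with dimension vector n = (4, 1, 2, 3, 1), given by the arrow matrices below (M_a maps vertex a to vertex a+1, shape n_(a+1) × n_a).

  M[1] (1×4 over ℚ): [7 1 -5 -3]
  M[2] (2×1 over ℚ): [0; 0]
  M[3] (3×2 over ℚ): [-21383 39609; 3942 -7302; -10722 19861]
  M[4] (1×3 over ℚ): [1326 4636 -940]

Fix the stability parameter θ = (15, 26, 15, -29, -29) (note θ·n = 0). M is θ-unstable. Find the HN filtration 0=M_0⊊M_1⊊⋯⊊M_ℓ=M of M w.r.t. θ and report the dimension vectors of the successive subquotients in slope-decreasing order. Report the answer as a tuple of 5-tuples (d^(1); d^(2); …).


Via rank(M_{q-1}∘⋯∘M_p): M ≅ I[1,1]^3, I[1,2], I[3,4], I[3,5], I[4,4].
μ_θ-semistable layers: μ^(1)=26; μ^(2)=15; μ^(3)=-7; μ^(4)=-43/3; μ^(5)=-29

((0, 1, 0, 0, 0); (4, 0, 0, 0, 0); (0, 0, 1, 1, 0); (0, 0, 1, 1, 1); (0, 0, 0, 1, 0))


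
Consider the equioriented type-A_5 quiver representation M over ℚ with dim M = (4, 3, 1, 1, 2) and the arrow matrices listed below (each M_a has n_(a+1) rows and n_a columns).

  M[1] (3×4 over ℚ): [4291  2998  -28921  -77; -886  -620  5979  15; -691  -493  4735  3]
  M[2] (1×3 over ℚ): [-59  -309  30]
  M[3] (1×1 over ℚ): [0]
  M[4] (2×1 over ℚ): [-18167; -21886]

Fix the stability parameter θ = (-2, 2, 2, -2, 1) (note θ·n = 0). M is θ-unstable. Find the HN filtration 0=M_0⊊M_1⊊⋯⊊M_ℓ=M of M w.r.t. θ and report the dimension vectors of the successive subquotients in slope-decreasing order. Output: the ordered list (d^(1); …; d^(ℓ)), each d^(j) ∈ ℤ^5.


Via rank(M_{q-1}∘⋯∘M_p): M ≅ I[1,1], I[1,2]^2, I[1,3], I[4,5], I[5,5].
μ_θ-semistable layers: μ^(1)=2; μ^(2)=1; μ^(3)=-2

((0, 3, 1, 0, 0); (0, 0, 0, 0, 2); (4, 0, 0, 1, 0))


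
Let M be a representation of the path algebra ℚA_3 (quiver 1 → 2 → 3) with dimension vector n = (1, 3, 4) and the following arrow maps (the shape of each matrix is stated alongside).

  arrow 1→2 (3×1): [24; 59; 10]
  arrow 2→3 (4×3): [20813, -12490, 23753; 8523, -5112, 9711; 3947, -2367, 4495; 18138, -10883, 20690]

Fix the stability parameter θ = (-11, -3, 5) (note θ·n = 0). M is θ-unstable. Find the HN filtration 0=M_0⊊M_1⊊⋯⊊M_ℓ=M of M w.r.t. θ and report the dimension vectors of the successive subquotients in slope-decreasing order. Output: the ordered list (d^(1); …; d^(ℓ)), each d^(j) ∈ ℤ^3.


Barcode: M ≅ I[1,3], I[2,2], I[2,3], I[3,3]^2. HN layers by μ_θ (3 steps, strictly decreasing):
  μ^(1)=5; μ^(2)=-3; μ^(3)=-11

((0, 0, 4); (0, 3, 0); (1, 0, 0))


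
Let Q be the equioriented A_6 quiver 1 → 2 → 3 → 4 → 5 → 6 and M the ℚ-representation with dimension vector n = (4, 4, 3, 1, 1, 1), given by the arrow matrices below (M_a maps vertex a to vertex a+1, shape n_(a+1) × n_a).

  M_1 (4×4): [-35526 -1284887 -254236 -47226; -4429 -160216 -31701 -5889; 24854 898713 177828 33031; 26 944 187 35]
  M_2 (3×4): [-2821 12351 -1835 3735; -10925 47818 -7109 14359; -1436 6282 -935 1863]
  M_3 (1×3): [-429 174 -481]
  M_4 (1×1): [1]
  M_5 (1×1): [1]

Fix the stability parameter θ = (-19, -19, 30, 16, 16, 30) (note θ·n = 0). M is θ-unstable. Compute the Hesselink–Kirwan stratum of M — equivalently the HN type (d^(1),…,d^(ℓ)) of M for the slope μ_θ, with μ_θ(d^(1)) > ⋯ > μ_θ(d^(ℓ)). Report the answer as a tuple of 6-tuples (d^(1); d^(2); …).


Via rank(M_{q-1}∘⋯∘M_p): M ≅ I[1,2], I[1,3]^2, I[1,6].
μ_θ-semistable layers: μ^(1)=30; μ^(2)=62/3; μ^(3)=-19

((0, 0, 2, 0, 0, 1); (0, 0, 1, 1, 1, 0); (4, 4, 0, 0, 0, 0))


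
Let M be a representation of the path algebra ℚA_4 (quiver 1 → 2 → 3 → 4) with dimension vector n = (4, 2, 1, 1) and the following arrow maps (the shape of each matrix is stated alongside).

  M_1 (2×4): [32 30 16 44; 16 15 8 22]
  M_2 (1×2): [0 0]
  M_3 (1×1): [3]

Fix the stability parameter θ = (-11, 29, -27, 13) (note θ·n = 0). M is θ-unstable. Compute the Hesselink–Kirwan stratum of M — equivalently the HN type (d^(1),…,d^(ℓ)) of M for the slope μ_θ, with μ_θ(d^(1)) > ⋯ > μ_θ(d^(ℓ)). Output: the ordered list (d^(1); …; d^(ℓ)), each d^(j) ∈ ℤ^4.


Via rank(M_{q-1}∘⋯∘M_p): M ≅ I[1,1]^3, I[1,2], I[2,2], I[3,4].
μ_θ-semistable layers: μ^(1)=29; μ^(2)=13; μ^(3)=-11; μ^(4)=-27

((0, 2, 0, 0); (0, 0, 0, 1); (4, 0, 0, 0); (0, 0, 1, 0))


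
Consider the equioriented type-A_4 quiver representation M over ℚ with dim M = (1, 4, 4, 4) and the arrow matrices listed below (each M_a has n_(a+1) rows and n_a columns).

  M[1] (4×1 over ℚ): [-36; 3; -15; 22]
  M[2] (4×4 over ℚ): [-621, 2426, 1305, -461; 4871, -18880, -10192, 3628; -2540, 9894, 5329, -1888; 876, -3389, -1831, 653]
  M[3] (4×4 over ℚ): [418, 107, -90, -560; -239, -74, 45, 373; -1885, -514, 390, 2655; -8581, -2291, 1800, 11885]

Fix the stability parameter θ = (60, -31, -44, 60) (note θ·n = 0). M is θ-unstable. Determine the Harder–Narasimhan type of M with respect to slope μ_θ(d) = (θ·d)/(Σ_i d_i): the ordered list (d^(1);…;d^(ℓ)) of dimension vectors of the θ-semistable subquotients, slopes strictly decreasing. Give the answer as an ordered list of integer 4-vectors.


Interval decomposition of M: I[1,4], I[2,3], I[2,4]^2, I[4,4].
HN type (ℓ=3): μ^(1)=60; μ^(2)=-5; μ^(3)=-75/2

((0, 0, 0, 4); (1, 1, 1, 0); (0, 3, 3, 0))


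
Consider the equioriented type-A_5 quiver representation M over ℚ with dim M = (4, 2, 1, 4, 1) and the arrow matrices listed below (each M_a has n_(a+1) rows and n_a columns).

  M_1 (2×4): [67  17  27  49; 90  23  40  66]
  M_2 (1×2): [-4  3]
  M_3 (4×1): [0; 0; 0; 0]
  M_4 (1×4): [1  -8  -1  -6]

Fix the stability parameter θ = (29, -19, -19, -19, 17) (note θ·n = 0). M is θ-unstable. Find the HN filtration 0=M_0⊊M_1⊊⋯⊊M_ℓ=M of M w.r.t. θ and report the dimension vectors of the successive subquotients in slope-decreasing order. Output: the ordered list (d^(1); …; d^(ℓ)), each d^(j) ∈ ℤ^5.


Interval decomposition of M: I[1,1]^2, I[1,2], I[1,3], I[4,4]^3, I[4,5].
HN type (ℓ=5): μ^(1)=29; μ^(2)=17; μ^(3)=5; μ^(4)=-3; μ^(5)=-19

((2, 0, 0, 0, 0); (0, 0, 0, 0, 1); (1, 1, 0, 0, 0); (1, 1, 1, 0, 0); (0, 0, 0, 4, 0))


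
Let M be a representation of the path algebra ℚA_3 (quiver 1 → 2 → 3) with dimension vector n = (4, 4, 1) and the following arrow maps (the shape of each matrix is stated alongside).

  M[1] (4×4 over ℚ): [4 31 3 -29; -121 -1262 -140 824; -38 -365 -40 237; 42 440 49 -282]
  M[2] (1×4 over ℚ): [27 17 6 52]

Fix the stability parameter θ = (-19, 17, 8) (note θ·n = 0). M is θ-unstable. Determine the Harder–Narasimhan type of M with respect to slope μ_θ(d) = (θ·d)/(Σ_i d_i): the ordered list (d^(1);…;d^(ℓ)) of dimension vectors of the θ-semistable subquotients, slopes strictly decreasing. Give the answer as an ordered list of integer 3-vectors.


Via rank(M_{q-1}∘⋯∘M_p): M ≅ I[1,1], I[1,2]^2, I[1,3], I[2,2].
μ_θ-semistable layers: μ^(1)=17; μ^(2)=25/2; μ^(3)=-19

((0, 3, 0); (0, 1, 1); (4, 0, 0))


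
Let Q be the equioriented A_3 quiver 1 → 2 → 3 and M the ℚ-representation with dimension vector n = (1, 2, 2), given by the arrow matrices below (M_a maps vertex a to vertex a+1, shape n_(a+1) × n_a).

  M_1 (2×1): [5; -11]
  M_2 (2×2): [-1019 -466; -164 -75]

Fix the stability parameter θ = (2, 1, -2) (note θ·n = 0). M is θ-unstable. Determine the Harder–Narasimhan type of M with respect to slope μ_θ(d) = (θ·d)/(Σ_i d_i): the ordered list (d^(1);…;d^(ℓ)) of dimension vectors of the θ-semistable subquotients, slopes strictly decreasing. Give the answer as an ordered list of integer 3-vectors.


Via rank(M_{q-1}∘⋯∘M_p): M ≅ I[1,3], I[2,3].
μ_θ-semistable layers: μ^(1)=1/3; μ^(2)=-1/2

((1, 1, 1); (0, 1, 1))


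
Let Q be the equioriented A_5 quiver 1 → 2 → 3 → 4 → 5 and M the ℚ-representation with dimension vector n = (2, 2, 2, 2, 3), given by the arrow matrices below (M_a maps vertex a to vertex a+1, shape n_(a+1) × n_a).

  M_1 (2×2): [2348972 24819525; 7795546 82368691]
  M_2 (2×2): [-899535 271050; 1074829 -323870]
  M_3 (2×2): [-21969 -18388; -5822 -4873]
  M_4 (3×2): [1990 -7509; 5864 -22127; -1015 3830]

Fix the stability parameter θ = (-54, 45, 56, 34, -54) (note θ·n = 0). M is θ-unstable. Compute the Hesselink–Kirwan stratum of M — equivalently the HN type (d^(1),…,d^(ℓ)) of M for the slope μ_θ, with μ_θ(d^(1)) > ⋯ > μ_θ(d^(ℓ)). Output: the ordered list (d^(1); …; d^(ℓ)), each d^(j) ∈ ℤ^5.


Interval decomposition of M: I[1,2], I[1,5], I[3,5], I[5,5].
HN type (ℓ=4): μ^(1)=45; μ^(2)=81/4; μ^(3)=12; μ^(4)=-54

((0, 1, 0, 0, 0); (0, 1, 1, 1, 1); (0, 0, 1, 1, 1); (2, 0, 0, 0, 1))


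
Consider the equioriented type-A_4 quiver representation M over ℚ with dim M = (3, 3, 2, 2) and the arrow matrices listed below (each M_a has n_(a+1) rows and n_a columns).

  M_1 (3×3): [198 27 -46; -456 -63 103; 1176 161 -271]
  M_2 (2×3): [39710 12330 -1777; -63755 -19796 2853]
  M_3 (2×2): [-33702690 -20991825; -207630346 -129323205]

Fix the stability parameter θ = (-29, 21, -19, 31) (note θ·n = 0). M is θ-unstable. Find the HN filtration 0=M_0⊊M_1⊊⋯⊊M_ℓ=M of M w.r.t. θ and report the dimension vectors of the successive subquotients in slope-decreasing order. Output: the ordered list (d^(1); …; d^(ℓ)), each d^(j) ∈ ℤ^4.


Interval decomposition of M: I[1,2], I[1,3], I[1,4], I[4,4].
HN type (ℓ=4): μ^(1)=31; μ^(2)=21; μ^(3)=1; μ^(4)=-29

((0, 0, 0, 2); (0, 1, 0, 0); (0, 2, 2, 0); (3, 0, 0, 0))


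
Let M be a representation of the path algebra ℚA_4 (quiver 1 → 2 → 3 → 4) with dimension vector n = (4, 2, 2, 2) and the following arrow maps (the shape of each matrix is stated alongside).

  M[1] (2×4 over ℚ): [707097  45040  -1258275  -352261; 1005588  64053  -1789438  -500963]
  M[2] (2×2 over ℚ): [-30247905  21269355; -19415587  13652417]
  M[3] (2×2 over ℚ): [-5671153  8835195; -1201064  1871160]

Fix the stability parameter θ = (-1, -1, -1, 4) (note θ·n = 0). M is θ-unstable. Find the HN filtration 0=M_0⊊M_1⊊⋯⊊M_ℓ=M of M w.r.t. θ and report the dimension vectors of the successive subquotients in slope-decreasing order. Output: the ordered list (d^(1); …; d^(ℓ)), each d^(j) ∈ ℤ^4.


Interval decomposition of M: I[1,1]^2, I[1,2], I[1,3], I[3,4], I[4,4].
HN type (ℓ=2): μ^(1)=4; μ^(2)=-1

((0, 0, 0, 2); (4, 2, 2, 0))


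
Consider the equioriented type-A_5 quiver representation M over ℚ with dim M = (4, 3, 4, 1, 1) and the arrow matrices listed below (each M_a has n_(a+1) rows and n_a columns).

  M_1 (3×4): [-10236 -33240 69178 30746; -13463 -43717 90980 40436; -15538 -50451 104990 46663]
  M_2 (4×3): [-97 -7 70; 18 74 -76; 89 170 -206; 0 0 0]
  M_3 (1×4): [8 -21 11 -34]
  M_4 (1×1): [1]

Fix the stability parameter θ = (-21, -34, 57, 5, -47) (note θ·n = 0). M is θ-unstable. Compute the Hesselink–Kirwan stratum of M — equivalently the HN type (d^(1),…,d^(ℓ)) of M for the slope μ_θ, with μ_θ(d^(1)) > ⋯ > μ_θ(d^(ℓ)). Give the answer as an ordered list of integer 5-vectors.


Interval decomposition of M: I[1,1], I[1,2], I[1,3], I[1,5], I[3,3]^2.
HN type (ℓ=4): μ^(1)=57; μ^(2)=5; μ^(3)=-21; μ^(4)=-55/2

((0, 0, 3, 0, 0); (0, 0, 1, 1, 1); (1, 0, 0, 0, 0); (3, 3, 0, 0, 0))


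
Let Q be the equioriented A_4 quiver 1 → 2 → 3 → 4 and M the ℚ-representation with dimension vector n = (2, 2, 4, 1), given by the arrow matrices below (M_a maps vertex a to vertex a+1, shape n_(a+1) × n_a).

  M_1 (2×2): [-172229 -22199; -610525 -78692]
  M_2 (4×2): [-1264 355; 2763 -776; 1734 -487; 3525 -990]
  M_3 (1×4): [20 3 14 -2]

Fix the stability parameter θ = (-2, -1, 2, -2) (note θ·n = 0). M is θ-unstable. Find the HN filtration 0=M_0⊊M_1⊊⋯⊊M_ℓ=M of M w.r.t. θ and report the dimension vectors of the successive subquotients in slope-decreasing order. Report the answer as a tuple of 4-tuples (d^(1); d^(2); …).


Barcode: M ≅ I[1,3], I[1,4], I[3,3]^2. HN layers by μ_θ (4 steps, strictly decreasing):
  μ^(1)=2; μ^(2)=0; μ^(3)=-1; μ^(4)=-2

((0, 0, 3, 0); (0, 0, 1, 1); (0, 2, 0, 0); (2, 0, 0, 0))


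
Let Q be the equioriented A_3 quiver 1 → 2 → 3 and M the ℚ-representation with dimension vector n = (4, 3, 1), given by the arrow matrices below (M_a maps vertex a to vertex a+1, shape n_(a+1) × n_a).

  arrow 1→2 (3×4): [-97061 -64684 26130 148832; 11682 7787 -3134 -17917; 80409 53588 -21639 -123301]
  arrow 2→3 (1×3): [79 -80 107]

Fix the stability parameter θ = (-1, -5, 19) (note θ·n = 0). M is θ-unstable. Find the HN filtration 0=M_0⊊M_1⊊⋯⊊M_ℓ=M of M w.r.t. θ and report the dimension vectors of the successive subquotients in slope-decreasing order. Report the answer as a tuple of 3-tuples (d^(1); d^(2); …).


Barcode: M ≅ I[1,1], I[1,2]^2, I[1,3]. HN layers by μ_θ (3 steps, strictly decreasing):
  μ^(1)=19; μ^(2)=-1; μ^(3)=-3

((0, 0, 1); (1, 0, 0); (3, 3, 0))


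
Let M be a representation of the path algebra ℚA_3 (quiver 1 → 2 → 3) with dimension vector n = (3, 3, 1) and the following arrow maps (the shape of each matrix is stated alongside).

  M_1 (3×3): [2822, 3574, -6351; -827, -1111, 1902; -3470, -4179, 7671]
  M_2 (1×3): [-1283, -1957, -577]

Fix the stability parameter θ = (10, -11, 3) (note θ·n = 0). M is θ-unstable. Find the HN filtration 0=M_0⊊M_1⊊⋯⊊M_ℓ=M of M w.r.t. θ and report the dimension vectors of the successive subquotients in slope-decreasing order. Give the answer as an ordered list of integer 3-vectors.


Via rank(M_{q-1}∘⋯∘M_p): M ≅ I[1,2]^2, I[1,3].
μ_θ-semistable layers: μ^(1)=3; μ^(2)=-1/2

((0, 0, 1); (3, 3, 0))
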